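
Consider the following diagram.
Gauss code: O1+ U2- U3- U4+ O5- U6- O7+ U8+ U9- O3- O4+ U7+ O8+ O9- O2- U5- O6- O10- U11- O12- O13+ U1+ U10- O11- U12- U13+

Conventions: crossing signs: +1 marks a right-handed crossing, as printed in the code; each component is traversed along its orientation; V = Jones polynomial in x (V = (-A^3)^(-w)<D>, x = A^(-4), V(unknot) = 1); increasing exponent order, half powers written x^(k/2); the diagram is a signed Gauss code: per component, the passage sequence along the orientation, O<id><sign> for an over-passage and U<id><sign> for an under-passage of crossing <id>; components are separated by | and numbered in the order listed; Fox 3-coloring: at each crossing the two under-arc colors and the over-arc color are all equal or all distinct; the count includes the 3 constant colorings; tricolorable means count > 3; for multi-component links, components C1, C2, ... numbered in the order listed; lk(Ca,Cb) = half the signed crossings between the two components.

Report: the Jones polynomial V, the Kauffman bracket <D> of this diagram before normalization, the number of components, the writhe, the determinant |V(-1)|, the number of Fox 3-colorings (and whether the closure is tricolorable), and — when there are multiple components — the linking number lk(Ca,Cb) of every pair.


Jones polynomial: V(x) = -x^-4 + x^-3 + x^-1
<D> = -A^-5 - A^3 + A^7; writhe -3
components 1, writhe -3 (13 crossings)
3-colorings: 9 of 3^13, det 3 — tricolorable
note: w = -3 (over 13 crossings) is diagram-only; (-A^3)^(3) removes it from V


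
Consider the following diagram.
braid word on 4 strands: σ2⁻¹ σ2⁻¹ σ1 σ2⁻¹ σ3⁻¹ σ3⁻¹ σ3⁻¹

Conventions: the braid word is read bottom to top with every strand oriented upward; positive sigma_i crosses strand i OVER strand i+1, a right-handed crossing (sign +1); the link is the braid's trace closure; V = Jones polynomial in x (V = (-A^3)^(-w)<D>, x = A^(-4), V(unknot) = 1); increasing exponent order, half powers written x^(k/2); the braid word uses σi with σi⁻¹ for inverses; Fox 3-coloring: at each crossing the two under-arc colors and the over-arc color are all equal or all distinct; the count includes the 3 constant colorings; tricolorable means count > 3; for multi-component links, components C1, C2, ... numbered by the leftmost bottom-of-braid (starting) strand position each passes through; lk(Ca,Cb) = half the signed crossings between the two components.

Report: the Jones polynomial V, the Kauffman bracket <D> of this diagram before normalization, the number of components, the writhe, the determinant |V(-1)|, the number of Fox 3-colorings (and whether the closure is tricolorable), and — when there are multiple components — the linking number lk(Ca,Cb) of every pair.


V = x^-8 - 2x^-7 + x^-6 - 2x^-5 + 2x^-4 + x^-2
<D> = -A^-7 - 2A + 2A^5 - A^9 + 2A^13 - A^17 (w = -5)
1 component over 7 crossings, w = -5
27 Fox colorings among 3^7, |V(-1)| = 9: tricolorable
why: w = -5 shifts under R1 moves; the (-A^3)^(5) factor cancels that in V


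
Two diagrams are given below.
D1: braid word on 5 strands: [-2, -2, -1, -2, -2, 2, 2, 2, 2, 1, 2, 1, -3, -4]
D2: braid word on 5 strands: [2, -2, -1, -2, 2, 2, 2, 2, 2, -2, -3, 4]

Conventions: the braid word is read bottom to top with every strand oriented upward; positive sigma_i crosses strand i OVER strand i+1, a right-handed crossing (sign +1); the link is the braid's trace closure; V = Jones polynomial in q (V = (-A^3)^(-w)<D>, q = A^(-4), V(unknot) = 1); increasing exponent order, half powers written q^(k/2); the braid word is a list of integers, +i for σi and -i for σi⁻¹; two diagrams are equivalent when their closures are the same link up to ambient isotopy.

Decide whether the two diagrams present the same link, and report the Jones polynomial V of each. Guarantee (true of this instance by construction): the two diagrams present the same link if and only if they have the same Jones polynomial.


equivalent: yes
V(D1) = q + q^3 - q^4  (w 0, c 14, <D> = -A^-16 + A^-12 + A^-4)
D2 (bracket -A^-10 + A^-6 + A^2; 12 crossings at w = +2): V = q + q^3 - q^4
why: all 2 diagrams share one V(q), hence one class


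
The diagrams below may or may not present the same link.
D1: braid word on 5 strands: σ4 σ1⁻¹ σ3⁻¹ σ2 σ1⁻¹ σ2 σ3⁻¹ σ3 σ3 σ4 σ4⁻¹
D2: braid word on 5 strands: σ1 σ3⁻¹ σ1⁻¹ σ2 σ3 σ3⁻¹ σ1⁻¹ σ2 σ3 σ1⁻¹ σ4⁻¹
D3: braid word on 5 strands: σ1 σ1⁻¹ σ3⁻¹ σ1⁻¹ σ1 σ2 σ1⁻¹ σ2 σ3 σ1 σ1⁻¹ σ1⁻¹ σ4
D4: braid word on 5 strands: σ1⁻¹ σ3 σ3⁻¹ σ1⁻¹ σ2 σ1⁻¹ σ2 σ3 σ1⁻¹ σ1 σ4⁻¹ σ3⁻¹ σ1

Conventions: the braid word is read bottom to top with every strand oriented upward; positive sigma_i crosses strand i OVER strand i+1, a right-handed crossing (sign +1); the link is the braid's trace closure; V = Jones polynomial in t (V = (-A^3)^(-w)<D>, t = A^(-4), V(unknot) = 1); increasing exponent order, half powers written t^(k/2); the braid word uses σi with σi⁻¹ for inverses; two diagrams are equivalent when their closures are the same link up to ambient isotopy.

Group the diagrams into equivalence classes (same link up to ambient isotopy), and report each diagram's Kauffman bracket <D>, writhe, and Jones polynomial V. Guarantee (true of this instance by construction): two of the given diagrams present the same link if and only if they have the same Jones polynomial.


classes: {D1, D2, D3, D4}
V(D1) = -t^(-5/2) - t^(5/2)  [11 crossings, <D> = A^-7 + A^13, w = +1]
V(D2) = -t^(-5/2) - t^(5/2)  [11 crossings, <D> = A^-13 + A^7, w = -1]
D3 (bracket A^-7 + A^13; 13 crossings at w = +1): V = -t^(-5/2) - t^(5/2)
D4 (bracket A^-13 + A^7; 13 crossings at w = -1): V = -t^(-5/2) - t^(5/2)
insight: all 4 diagrams share one V(t), hence one class


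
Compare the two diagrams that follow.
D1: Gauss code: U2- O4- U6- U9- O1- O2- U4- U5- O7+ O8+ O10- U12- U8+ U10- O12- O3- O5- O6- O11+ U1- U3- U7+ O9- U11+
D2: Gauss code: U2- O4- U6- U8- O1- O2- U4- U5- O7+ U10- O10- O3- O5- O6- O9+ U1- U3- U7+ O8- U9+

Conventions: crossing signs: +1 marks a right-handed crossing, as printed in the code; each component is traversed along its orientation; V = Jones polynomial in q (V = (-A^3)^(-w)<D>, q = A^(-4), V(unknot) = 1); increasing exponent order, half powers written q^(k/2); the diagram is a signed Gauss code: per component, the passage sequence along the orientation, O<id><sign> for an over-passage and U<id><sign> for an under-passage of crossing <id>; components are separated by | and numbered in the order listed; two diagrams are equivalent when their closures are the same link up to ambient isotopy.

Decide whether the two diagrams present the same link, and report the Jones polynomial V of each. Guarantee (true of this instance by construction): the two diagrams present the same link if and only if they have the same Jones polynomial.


equivalent: yes
V(D1) = -q^-6 + q^-5 - q^-4 + 2q^-3 - q^-2 + q^-1  (w -6, c 12, <D> = A^-14 - A^-10 + 2A^-6 - A^-2 + A^2 - A^6)
V(D2) = -q^-6 + q^-5 - q^-4 + 2q^-3 - q^-2 + q^-1  [10 crossings, <D> = A^-14 - A^-10 + 2A^-6 - A^-2 + A^2 - A^6, w = -6]
key observation: Reidemeister moves carry D1 (12 crossings) to D2 (10)


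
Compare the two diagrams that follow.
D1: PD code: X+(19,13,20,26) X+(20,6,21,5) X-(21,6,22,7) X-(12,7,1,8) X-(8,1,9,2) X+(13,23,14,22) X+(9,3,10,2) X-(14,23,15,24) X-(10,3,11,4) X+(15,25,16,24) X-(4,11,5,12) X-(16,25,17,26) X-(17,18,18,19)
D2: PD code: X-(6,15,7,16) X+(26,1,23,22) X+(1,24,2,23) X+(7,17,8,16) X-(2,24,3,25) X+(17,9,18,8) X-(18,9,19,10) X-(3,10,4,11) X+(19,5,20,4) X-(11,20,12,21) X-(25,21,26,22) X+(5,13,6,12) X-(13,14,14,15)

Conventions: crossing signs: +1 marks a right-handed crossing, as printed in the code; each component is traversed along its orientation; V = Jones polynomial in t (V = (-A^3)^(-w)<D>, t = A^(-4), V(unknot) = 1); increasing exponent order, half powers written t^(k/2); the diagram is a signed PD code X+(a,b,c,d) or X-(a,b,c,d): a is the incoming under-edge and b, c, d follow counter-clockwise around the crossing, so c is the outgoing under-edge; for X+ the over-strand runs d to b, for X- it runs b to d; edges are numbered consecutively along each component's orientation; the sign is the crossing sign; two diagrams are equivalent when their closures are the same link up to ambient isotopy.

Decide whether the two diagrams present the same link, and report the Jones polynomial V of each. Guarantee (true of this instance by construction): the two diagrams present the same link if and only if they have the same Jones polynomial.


same link: no
V(D1) = t^(-9/2) - t^(-5/2) - t^(-3/2) - t^(-1/2)  [13 crossings, <D> = A^-7 + A^-3 + A - A^9, w = -3]
V(D2) = -t^(-5/2) - t^(5/2)  [13 crossings, <D> = A^-13 + A^7, w = -1]
insight: 2 classes among 2 diagrams; unequal V(t) rules out equality


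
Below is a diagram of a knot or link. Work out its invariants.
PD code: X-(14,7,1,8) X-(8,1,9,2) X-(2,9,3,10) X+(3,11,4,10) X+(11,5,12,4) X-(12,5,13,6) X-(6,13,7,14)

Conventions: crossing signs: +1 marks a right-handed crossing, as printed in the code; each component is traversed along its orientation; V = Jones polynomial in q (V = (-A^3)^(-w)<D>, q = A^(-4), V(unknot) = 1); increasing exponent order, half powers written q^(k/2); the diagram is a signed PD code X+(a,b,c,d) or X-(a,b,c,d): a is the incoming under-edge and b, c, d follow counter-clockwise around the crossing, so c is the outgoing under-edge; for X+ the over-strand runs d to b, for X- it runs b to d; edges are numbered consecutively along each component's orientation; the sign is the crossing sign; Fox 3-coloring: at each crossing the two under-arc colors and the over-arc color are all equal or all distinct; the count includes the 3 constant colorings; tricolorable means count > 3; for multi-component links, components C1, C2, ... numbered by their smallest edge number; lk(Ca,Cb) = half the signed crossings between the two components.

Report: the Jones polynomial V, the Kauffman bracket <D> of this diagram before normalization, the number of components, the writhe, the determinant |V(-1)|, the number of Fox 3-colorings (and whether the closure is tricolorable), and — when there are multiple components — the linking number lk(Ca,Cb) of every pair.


V(q) = -q^-4 + q^-3 + q^-1
bracket: -A^-5 - A^3 + A^7, w = -3
1 component, writhe -3, over 7 crossings
det 3, colorings 9 of 3^7 — tricolorable
observation: the span of V is 3, forcing >= 3 crossings in any diagram


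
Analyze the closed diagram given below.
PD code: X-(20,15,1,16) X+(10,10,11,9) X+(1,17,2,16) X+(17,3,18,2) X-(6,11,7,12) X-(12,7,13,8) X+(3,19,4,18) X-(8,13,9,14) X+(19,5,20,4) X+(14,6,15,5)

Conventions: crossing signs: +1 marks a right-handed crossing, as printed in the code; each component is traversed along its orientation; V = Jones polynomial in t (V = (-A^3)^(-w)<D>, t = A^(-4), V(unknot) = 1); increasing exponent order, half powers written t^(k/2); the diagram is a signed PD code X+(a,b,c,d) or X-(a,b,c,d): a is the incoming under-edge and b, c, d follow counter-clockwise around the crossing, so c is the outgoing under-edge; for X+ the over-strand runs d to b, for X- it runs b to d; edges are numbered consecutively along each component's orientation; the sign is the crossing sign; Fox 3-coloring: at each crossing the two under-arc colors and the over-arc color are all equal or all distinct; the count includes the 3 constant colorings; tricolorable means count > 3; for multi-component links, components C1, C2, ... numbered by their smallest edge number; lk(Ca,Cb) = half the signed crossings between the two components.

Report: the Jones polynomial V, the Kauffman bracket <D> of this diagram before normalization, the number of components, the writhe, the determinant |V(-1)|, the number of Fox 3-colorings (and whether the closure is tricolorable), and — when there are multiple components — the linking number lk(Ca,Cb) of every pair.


V = -t^-3 + t^-2 - t^-1 + 3 - t + t^2 - t^3
<D> = -A^-6 + A^-2 - A^2 + 3A^6 - A^10 + A^14 - A^18 (w = +2)
1 component over 10 crossings, w = +2
27 Fox colorings among 3^10, |V(-1)| = 9: tricolorable
why: det 9 = |V(-1)|; divisible by 3, so tricolorable


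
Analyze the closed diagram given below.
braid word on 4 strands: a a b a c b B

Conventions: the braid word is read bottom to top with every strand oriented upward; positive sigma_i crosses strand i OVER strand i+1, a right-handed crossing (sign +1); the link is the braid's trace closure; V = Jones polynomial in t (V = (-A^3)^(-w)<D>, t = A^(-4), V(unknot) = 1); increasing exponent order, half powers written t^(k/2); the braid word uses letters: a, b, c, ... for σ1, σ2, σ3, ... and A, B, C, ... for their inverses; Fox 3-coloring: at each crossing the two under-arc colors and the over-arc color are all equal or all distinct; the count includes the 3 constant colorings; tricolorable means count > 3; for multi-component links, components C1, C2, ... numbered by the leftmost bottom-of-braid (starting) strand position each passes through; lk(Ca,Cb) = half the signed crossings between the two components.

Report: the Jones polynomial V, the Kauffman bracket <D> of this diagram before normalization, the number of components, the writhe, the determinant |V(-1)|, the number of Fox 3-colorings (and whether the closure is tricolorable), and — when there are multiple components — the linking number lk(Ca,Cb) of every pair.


Jones polynomial: V(t) = t + t^3 - t^4
<D> = A^-1 - A^3 - A^11; writhe +5
components 1, writhe +5 (7 crossings)
3-colorings: 9 of 3^7, det 3 — tricolorable
note: the span of V is 3, forcing >= 3 crossings in any diagram


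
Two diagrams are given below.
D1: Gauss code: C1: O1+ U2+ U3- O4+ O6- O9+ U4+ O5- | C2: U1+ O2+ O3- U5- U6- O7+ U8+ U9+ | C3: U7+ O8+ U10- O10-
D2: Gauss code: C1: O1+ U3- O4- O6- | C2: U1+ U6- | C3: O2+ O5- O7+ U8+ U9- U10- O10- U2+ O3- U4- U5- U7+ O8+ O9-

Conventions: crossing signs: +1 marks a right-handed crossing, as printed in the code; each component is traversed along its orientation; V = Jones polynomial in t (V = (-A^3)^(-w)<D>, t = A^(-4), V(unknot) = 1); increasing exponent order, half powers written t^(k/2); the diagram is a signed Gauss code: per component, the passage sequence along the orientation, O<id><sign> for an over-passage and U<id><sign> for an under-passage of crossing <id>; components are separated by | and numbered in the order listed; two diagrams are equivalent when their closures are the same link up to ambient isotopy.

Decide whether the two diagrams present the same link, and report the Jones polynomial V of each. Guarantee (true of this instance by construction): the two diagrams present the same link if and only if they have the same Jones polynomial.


equivalent: no
D1 (bracket A^-6 + A^-2 + A^2 + A^6; 10 crossings at w = +2): V = 1 + t + t^2 + t^3
V(D2) = t^-3 + t^-2 + t^-1 + 1  [10 crossings, <D> = A^-6 + A^-2 + A^2 + A^6, w = -2]
observation: 2 values of V(t) split the 2 diagrams


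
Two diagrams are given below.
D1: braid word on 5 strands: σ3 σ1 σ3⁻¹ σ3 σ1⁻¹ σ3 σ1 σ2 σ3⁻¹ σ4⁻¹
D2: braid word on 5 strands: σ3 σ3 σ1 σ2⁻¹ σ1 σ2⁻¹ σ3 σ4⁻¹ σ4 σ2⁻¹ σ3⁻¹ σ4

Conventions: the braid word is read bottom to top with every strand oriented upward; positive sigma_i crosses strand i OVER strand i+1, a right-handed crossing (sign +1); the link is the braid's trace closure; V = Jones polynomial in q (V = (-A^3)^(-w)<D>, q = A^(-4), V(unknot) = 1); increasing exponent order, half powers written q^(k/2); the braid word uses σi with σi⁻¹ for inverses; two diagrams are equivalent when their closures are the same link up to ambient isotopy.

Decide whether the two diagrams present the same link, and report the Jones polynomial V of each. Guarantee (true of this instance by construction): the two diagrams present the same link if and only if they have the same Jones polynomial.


same link: no
V(D1) = 1  [10 crossings, <D> = A^6, w = +2]
D2 (bracket A^-10 - 2A^-6 + 3A^-2 - 4A^2 + 4A^6 - 3A^10 + 3A^14 - A^18; 12 crossings at w = +2): V = -q^-3 + 3q^-2 - 3q^-1 + 4 - 4q + 3q^2 - 2q^3 + q^4
note: 2 values of V(q) split the 2 diagrams


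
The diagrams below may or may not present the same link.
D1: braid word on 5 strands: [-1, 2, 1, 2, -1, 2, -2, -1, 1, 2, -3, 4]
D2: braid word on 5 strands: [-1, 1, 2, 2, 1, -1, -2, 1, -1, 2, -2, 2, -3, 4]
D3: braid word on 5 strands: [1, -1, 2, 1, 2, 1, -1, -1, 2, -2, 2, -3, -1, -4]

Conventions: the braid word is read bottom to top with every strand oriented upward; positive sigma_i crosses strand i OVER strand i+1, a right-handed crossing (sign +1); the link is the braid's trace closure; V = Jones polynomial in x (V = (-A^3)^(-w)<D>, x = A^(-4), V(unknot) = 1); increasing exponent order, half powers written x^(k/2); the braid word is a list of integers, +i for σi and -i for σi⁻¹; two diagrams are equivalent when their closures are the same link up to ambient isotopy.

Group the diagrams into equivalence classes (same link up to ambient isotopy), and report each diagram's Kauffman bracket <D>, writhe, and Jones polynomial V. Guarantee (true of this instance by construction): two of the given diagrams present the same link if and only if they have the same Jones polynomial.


equivalence classes: {D1, D2, D3}
D1 (bracket A^-6 + A^-2 + A^2 + A^6; 12 crossings at w = +2): V = 1 + x + x^2 + x^3
V(D2) = 1 + x + x^2 + x^3  [14 crossings, <D> = A^-6 + A^-2 + A^2 + A^6, w = +2]
V(D3) = 1 + x + x^2 + x^3  [14 crossings, <D> = A^-12 + A^-8 + A^-4 + 1, w = 0]
key observation: one V(x) for all 3 diagrams — one class (guaranteed)


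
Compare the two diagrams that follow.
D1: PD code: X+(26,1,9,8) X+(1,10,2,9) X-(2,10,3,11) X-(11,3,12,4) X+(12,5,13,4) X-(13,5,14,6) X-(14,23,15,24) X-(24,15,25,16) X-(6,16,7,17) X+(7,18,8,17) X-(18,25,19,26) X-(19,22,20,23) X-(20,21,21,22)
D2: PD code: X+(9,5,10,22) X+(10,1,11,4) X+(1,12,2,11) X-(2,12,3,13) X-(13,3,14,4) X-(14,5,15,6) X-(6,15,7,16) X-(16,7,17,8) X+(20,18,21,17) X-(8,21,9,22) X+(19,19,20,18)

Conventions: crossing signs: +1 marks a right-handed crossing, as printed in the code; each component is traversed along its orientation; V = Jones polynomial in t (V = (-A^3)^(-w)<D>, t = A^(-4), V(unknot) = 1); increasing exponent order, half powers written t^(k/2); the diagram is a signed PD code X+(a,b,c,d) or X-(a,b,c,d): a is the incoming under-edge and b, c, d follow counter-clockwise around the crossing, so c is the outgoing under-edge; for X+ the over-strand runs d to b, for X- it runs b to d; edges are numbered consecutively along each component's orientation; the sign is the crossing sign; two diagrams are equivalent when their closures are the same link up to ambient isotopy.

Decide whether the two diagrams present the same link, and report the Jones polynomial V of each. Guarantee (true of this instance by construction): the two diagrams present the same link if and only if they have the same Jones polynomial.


same link: yes
V(D1) = t^(-9/2) - t^(-5/2) - t^(-3/2) - t^(-1/2)  [13 crossings, <D> = A^-13 + A^-9 + A^-5 - A^3, w = -5]
V(D2) = t^(-9/2) - t^(-5/2) - t^(-3/2) - t^(-1/2)  (w -1, c 11, <D> = A^-1 + A^3 + A^7 - A^15)
note: one V(t) for all 2 diagrams — one class (guaranteed)


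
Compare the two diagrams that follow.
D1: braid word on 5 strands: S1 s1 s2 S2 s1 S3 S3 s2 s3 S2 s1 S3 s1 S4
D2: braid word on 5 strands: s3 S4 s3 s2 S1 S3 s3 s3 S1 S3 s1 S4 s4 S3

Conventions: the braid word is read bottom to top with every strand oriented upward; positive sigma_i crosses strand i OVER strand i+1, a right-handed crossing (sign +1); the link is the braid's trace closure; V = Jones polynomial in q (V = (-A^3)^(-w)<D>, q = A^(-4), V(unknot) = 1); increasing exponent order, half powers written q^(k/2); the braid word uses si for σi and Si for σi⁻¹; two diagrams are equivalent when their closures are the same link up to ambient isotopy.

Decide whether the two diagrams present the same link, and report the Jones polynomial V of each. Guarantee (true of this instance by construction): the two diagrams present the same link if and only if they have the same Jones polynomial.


equivalent: no
V(D1) = -q^-3 + q^-2 - q^-1 + 3 - q + q^2 - q^3  (w 0, c 14, <D> = -A^-12 + A^-8 - A^-4 + 3 - A^4 + A^8 - A^12)
V(D2) = 1  [14 crossings, <D> = 1, w = 0]
key observation: 2 classes among 2 diagrams; unequal V(q) rules out equality


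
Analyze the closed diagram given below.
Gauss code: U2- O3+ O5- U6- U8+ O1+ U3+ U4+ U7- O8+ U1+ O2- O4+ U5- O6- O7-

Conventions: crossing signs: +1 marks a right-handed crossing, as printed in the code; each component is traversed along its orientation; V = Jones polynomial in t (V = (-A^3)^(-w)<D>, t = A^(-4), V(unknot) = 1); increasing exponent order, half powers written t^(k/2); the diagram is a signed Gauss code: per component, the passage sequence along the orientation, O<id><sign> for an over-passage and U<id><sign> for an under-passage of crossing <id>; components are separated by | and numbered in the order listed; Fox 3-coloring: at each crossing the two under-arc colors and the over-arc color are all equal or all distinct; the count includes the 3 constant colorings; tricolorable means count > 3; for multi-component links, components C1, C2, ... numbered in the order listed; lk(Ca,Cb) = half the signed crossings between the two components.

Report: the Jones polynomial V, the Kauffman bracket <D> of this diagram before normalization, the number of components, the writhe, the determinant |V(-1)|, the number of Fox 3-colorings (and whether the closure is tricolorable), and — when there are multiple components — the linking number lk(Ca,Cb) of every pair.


V = -t^-3 + t^-2 - t^-1 + 3 - t + t^2 - t^3
<D> = -A^-12 + A^-8 - A^-4 + 3 - A^4 + A^8 - A^12 (w = 0)
1 component over 8 crossings, w = 0
27 Fox colorings among 3^8, |V(-1)| = 9: tricolorable
why: w = 0 shifts under R1 moves; the (-A^3)^(0) factor cancels that in V


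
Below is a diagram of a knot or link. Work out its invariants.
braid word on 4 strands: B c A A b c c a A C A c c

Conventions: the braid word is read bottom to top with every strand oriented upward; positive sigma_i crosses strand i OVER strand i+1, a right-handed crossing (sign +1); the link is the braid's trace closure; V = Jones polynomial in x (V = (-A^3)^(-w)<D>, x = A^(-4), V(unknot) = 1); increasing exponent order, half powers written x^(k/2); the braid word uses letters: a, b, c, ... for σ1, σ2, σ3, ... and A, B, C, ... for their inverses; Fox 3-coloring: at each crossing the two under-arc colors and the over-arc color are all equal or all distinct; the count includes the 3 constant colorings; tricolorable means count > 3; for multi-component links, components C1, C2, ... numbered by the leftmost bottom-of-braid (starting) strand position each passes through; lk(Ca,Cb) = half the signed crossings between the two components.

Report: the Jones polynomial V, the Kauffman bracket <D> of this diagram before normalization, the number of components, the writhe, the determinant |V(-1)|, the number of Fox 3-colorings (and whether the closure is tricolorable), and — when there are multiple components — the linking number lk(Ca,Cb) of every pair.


V = 1
<D> = -A^3 (w = +1)
1 component over 13 crossings, w = +1
3 Fox colorings among 3^13, |V(-1)| = 1: not tricolorable
why: w = +1 (over 13 crossings) is diagram-only; (-A^3)^(-1) removes it from V


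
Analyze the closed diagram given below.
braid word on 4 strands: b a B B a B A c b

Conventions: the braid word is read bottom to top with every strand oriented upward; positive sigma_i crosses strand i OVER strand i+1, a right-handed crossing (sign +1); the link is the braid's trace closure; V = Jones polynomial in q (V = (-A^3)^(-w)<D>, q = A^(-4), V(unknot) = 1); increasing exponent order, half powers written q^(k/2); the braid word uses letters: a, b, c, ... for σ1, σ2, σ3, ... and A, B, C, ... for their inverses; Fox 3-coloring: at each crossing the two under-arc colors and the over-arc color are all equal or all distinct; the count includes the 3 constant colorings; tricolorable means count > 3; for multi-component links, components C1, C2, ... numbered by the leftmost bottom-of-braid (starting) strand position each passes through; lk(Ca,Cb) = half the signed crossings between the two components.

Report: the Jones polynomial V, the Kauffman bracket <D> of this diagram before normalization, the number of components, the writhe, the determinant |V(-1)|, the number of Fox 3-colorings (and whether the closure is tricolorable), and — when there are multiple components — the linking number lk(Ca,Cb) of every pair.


V = -q^-3 + q^-2 - q^-1 + 3 - q + q^2 - q^3
<D> = A^-9 - A^-5 + A^-1 - 3A^3 + A^7 - A^11 + A^15 (w = +1)
1 component over 9 crossings, w = +1
27 Fox colorings among 3^9, |V(-1)| = 9: tricolorable
why: w = +1 shifts under R1 moves; the (-A^3)^(-1) factor cancels that in V


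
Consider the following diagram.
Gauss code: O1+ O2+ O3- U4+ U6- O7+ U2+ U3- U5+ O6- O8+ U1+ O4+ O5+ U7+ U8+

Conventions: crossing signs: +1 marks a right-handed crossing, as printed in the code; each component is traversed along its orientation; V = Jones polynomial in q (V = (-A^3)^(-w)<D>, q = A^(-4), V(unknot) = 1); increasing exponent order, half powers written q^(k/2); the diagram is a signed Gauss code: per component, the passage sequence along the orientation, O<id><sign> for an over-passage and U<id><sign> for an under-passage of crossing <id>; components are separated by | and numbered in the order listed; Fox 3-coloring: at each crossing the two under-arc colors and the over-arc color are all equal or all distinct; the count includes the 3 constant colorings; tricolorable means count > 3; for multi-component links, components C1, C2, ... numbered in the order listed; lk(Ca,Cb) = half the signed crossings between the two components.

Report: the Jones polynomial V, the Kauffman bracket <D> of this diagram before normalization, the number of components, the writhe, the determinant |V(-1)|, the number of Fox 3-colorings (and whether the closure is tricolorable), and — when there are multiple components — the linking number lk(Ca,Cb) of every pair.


V(q) = q - q^2 + 2q^3 - q^4 + q^5 - q^6
bracket: -A^-12 + A^-8 - A^-4 + 2 - A^4 + A^8, w = +4
1 component, writhe +4, over 8 crossings
det 7, colorings 3 of 3^8 — not tricolorable
observation: V spans 5 powers of q: at least 5 crossings in any diagram


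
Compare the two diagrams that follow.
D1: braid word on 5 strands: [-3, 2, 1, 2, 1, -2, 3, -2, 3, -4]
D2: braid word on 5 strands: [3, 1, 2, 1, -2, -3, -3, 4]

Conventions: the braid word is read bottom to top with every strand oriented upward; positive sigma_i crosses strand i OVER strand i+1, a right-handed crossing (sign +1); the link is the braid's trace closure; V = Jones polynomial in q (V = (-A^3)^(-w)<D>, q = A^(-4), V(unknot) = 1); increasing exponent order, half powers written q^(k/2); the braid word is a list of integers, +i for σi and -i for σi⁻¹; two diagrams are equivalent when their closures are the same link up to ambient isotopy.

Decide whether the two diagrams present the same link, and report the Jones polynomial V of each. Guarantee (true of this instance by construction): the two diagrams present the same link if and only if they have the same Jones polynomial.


same link: yes
V(D1) = 1  [10 crossings, <D> = A^6, w = +2]
V(D2) = 1  [8 crossings, <D> = A^6, w = +2]
insight: one V(q) for all 2 diagrams — one class (guaranteed)


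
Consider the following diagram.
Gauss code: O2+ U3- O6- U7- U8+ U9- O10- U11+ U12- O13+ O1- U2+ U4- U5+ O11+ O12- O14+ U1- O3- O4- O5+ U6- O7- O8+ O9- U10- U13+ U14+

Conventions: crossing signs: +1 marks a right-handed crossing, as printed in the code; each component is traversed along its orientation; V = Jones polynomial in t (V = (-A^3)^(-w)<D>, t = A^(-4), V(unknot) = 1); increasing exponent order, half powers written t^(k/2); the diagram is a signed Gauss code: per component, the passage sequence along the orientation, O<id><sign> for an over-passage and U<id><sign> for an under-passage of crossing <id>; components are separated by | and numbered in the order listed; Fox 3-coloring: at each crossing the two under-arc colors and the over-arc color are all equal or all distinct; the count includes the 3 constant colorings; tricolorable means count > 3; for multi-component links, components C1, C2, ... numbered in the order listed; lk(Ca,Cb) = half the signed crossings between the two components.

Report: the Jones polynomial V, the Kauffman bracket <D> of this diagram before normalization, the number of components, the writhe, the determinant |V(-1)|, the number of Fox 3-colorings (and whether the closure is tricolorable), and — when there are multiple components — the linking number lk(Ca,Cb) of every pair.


V = t^-5 - 2t^-4 + 2t^-3 - 2t^-2 + 2t^-1 - 1 + t
<D> = A^-10 - A^-6 + 2A^-2 - 2A^2 + 2A^6 - 2A^10 + A^14 (w = -2)
1 component over 14 crossings, w = -2
3 Fox colorings among 3^14, |V(-1)| = 11: not tricolorable
why: w = -2 shifts under R1 moves; the (-A^3)^(2) factor cancels that in V


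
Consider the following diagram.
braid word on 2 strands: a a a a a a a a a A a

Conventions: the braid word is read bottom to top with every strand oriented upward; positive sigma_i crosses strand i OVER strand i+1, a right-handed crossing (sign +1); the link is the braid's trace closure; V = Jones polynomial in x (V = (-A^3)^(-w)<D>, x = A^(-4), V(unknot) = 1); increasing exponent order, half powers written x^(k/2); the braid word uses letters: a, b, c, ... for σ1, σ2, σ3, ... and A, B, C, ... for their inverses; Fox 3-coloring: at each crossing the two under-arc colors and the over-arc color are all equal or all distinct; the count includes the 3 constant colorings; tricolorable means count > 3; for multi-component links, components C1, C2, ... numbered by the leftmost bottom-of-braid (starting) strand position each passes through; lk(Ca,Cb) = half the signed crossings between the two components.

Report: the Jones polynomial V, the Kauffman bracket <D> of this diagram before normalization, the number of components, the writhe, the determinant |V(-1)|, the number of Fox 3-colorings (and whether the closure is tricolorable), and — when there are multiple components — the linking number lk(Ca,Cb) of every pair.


Jones polynomial: V(x) = x^4 + x^6 - x^7 + x^8 - x^9 + x^10 - x^11 + x^12 - x^13
<D> = A^-25 - A^-21 + A^-17 - A^-13 + A^-9 - A^-5 + A^-1 - A^3 - A^11; writhe +9
components 1, writhe +9 (11 crossings)
3-colorings: 9 of 3^11, det 9 — tricolorable
note: w = +9 (over 11 crossings) is diagram-only; (-A^3)^(-9) removes it from V


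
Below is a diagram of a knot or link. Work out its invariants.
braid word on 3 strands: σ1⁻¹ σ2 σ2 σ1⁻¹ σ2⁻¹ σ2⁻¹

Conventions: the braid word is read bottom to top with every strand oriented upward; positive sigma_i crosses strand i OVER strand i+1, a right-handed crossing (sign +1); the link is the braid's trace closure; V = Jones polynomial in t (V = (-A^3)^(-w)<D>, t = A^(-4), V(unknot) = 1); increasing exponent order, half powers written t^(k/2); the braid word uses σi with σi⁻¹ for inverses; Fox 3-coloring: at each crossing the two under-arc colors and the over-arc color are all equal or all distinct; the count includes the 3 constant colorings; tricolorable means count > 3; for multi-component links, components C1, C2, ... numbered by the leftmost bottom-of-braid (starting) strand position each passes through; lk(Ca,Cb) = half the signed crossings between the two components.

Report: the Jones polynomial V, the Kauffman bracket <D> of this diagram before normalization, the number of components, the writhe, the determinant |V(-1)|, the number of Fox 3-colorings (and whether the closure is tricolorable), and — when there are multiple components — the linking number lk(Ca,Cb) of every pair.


V = t^-4 + t^-2 + 2
<D> = 2A^-6 + A^2 + A^10 (w = -2)
3 components over 6 crossings, w = -2
lk(C1,C2): -1
lk(C1,C3) = +1
linking number lk(C2,C3) = -1
3 Fox colorings among 3^6, |V(-1)| = 4: not tricolorable
why: span 4 respects span(V) <= c + mu - 1 = 8 for this 3-component diagram


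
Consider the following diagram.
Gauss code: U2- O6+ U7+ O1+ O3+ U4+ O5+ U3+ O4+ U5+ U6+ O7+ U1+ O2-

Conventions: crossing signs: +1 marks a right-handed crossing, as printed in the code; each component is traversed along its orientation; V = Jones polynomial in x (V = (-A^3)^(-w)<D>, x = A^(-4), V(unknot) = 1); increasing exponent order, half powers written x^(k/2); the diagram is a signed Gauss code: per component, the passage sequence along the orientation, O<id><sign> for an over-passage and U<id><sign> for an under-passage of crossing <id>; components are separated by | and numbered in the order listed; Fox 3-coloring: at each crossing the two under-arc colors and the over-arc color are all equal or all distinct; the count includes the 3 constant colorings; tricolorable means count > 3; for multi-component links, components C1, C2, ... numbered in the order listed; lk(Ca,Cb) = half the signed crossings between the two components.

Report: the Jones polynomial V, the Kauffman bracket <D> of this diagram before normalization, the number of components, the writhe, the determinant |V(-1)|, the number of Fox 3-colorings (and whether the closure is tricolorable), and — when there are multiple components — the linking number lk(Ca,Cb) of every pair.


V(x) = x^2 + 2x^4 - 2x^5 + x^6 - 2x^7 + x^8
bracket: -A^-17 + 2A^-13 - A^-9 + 2A^-5 - 2A^-1 - A^7, w = +5
1 component, writhe +5, over 7 crossings
det 9, colorings 27 of 3^7 — tricolorable
observation: w = +5 (over 7 crossings) is diagram-only; (-A^3)^(-5) removes it from V


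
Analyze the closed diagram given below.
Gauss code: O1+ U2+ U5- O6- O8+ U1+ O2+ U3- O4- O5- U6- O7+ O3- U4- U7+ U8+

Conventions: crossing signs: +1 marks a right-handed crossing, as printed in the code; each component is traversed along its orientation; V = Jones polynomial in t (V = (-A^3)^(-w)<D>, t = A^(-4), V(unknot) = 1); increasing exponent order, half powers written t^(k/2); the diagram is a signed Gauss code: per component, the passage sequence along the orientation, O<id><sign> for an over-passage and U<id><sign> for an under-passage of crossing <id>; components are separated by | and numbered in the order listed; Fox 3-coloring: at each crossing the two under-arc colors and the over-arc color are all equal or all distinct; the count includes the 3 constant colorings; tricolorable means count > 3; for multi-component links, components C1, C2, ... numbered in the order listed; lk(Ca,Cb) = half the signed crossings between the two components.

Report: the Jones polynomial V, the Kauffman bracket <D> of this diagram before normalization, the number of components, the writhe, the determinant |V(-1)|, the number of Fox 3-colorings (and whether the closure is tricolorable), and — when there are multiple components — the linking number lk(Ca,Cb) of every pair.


V(t) = -t^-3 + 2t^-2 - 2t^-1 + 3 - 2t + 2t^2 - t^3
bracket: -A^-12 + 2A^-8 - 2A^-4 + 3 - 2A^4 + 2A^8 - A^12, w = 0
1 component, writhe 0, over 8 crossings
det 13, colorings 3 of 3^8 — not tricolorable
observation: the span of V is 6, forcing >= 6 crossings in any diagram


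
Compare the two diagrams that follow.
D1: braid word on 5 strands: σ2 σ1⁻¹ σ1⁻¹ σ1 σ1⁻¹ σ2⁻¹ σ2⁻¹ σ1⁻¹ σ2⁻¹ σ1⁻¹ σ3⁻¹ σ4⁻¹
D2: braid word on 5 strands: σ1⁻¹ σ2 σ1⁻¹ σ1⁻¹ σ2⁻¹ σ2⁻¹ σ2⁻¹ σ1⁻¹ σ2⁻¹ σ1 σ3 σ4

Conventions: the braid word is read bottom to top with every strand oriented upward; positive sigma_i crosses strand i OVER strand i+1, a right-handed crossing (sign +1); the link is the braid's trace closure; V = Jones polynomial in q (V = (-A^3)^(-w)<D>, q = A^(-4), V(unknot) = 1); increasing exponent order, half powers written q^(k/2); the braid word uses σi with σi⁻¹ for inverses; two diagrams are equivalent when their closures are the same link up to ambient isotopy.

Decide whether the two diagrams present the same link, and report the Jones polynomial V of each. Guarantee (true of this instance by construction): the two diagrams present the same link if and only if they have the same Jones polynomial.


equivalent: yes
D1 (bracket A^-16 + 2A^-8 - 2A^-4 + 1 - 2A^4 + A^8; 12 crossings at w = -8): V = q^-8 - 2q^-7 + q^-6 - 2q^-5 + 2q^-4 + q^-2
V(D2) = q^-8 - 2q^-7 + q^-6 - 2q^-5 + 2q^-4 + q^-2  (w -4, c 12, <D> = A^-4 + 2A^4 - 2A^8 + A^12 - 2A^16 + A^20)
key observation: D2 (12 crossings) and D1 (12) are Markov-related braid presentations


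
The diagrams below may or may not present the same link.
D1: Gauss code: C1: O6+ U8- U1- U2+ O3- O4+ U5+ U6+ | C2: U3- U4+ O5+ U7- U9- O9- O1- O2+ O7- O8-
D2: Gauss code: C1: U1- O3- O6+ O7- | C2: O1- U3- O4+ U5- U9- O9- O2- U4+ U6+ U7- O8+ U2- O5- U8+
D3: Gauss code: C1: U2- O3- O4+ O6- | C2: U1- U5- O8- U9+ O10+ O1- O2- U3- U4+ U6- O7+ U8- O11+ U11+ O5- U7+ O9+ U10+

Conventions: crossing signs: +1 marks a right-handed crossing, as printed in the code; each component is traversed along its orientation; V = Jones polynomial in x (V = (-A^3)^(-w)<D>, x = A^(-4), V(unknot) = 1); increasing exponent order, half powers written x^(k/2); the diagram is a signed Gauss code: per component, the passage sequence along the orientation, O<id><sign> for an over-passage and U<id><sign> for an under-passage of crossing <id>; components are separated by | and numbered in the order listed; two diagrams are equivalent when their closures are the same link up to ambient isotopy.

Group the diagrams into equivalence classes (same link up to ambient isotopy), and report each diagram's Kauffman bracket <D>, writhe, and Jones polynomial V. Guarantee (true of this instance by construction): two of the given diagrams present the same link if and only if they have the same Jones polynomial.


grouping into links: {D1} | {D2, D3}
V(D1) = -x^(-1/2) - x^(1/2)  (w -1, c 9, <D> = A^-5 + A^-1)
V(D2) = -x^(-9/2) + x^(-7/2) - 2x^(-5/2) + 2x^(-3/2) - 2x^(-1/2) + x^(1/2) - x^(3/2)  (w -3, c 9, <D> = A^-15 - A^-11 + 2A^-7 - 2A^-3 + 2A - A^5 + A^9)
D3 (bracket A^-9 - A^-5 + 2A^-1 - 2A^3 + 2A^7 - A^11 + A^15; 11 crossings at w = -1): V = -x^(-9/2) + x^(-7/2) - 2x^(-5/2) + 2x^(-3/2) - 2x^(-1/2) + x^(1/2) - x^(3/2)
why: V(x) takes 2 values over 3 diagrams, fixing the grouping


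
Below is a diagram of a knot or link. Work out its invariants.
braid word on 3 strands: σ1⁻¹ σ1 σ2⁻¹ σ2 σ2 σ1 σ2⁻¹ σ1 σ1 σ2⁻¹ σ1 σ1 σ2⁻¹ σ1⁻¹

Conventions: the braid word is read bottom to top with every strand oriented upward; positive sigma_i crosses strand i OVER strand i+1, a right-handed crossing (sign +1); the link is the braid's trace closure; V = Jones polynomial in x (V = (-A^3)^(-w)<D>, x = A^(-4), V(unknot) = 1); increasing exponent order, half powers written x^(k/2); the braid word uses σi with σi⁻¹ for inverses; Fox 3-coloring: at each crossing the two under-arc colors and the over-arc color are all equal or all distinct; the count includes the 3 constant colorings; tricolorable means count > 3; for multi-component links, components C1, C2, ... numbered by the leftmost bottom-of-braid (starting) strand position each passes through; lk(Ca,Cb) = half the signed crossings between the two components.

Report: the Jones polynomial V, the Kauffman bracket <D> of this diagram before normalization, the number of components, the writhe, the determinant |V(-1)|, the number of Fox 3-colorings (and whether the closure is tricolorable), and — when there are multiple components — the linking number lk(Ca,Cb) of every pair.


V(x) = -x^-2 + 2x^-1 - 3 + 5x - 4x^2 + 5x^3 - 4x^4 + 2x^5 - x^6
bracket: -A^-18 + 2A^-14 - 4A^-10 + 5A^-6 - 4A^-2 + 5A^2 - 3A^6 + 2A^10 - A^14, w = +2
1 component, writhe +2, over 14 crossings
det 27, colorings 9 of 3^14 — tricolorable
observation: w = +2 shifts under R1 moves; the (-A^3)^(-2) factor cancels that in V


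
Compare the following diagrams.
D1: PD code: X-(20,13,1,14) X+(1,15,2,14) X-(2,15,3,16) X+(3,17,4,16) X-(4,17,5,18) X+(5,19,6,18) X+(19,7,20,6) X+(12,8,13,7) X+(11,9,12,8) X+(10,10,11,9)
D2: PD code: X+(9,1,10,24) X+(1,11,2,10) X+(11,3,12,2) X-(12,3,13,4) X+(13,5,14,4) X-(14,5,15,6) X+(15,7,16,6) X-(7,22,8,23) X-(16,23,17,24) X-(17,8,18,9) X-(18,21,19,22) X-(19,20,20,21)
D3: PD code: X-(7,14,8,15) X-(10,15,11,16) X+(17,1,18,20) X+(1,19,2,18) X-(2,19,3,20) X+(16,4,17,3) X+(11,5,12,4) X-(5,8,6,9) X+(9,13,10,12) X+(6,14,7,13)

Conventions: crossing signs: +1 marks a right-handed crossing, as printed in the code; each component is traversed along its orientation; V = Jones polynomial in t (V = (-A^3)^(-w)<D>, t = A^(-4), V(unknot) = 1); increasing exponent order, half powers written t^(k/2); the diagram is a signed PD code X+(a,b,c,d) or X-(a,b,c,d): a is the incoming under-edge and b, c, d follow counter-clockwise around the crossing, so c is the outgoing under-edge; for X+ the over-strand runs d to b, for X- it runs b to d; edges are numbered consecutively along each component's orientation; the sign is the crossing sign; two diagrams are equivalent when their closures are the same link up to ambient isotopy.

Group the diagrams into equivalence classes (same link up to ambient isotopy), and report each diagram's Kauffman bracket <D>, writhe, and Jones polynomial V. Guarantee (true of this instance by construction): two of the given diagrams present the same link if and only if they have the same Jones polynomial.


grouping into links: {D1, D2, D3}
V(D1) = 1  (w +4, c 10, <D> = A^12)
V(D2) = 1  (w -2, c 12, <D> = A^-6)
V(D3) = 1  [10 crossings, <D> = A^6, w = +2]
why: all 3 diagrams share one V(t), hence one class
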